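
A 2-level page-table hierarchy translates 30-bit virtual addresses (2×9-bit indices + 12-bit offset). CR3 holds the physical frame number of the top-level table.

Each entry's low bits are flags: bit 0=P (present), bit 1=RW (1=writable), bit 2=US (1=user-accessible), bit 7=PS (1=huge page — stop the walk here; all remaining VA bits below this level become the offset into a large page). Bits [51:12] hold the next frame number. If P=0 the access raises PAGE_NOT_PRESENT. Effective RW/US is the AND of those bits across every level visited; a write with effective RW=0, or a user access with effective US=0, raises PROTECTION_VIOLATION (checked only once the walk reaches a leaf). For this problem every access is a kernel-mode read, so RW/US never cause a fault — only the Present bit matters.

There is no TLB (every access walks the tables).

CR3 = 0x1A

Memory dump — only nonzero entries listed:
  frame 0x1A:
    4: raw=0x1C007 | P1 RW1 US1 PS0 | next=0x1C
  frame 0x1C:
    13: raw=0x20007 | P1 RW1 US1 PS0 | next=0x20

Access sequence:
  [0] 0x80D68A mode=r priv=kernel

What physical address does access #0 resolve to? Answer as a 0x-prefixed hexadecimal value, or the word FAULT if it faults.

Trace:
#0 VA=0x80D68A (r,kernel):
  [0] read 0x1A idx=4: raw=0x1C007 flags P=1 W=1 U=1 S=0
  [1] read 0x1C idx=13: raw=0x20007 flags P=1 W=1 U=1 S=0
  ✓ 0x2068A  — 2 lookups

Access #0 PA: 0x2068A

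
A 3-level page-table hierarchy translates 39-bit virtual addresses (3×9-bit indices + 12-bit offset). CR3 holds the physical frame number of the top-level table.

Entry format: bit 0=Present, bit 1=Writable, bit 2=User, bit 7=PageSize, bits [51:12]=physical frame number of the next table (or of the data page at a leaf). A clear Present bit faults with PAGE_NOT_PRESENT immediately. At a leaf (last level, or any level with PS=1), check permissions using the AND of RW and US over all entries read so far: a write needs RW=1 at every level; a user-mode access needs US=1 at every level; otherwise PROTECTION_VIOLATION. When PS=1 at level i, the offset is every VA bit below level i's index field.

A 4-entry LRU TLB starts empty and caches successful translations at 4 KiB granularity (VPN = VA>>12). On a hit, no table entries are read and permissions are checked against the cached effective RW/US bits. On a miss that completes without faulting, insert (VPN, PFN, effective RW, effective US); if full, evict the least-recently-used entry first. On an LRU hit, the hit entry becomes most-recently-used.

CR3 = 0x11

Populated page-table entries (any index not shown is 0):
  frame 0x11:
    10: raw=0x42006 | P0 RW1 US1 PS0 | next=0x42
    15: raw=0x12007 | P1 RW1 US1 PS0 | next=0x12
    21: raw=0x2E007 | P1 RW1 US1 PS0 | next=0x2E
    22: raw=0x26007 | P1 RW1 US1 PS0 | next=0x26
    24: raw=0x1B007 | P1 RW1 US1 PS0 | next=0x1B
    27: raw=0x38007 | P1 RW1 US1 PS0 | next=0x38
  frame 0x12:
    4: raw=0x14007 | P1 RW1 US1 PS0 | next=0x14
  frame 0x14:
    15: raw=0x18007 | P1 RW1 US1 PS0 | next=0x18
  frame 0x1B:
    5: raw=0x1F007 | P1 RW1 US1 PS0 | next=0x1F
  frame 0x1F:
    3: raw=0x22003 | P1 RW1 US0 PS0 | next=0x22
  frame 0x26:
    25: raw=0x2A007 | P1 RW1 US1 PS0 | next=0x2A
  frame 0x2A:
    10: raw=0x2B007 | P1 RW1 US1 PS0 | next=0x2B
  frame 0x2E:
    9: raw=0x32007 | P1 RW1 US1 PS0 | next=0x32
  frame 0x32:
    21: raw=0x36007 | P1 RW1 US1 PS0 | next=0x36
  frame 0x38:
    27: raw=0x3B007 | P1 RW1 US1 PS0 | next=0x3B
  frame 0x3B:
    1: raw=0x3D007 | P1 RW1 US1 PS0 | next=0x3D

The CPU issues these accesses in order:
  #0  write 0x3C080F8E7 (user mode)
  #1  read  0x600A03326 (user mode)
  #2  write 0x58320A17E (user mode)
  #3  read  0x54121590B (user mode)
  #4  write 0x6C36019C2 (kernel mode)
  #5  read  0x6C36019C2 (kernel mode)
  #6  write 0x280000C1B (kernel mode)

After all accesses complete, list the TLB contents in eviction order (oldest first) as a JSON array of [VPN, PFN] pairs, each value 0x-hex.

Per-access translation:
#0 VA=0x3C080F8E7 (w,user):
  [0] read 0x11 idx=15: raw=0x12007 flags P=1 W=1 U=1 S=0
  [1] read 0x12 idx=4: raw=0x14007 flags P=1 W=1 U=1 S=0
  [2] read 0x14 idx=15: raw=0x18007 flags P=1 W=1 U=1 S=0
  ⇒ phys 0x188E7  [3 reads]
#1 VA=0x600A03326 (r,user):
  [0] read 0x11 idx=24: raw=0x1B007 flags P=1 W=1 U=1 S=0
  [1] read 0x1B idx=5: raw=0x1F007 flags P=1 W=1 U=1 S=0
  [2] read 0x1F idx=3: raw=0x22003 flags P=1 W=1 U=0 S=0
  → PROTECTION_VIOLATION  (3 entries read)
#2 VA=0x58320A17E (w,user):
  [0] read 0x11 idx=22: raw=0x26007 flags P=1 W=1 U=1 S=0
  [1] read 0x26 idx=25: raw=0x2A007 flags P=1 W=1 U=1 S=0
  [2] read 0x2A idx=10: raw=0x2B007 flags P=1 W=1 U=1 S=0
  ⇒ phys 0x2B17E  [3 reads]
#3 VA=0x54121590B (r,user):
  [0] read 0x11 idx=21: raw=0x2E007 flags P=1 W=1 U=1 S=0
  [1] read 0x2E idx=9: raw=0x32007 flags P=1 W=1 U=1 S=0
  [2] read 0x32 idx=21: raw=0x36007 flags P=1 W=1 U=1 S=0
  ⇒ phys 0x3690B  [3 reads]
#4 VA=0x6C36019C2 (w,kernel):
  [0] read 0x11 idx=27: raw=0x38007 flags P=1 W=1 U=1 S=0
  [1] read 0x38 idx=27: raw=0x3B007 flags P=1 W=1 U=1 S=0
  [2] read 0x3B idx=1: raw=0x3D007 flags P=1 W=1 U=1 S=0
  ⇒ phys 0x3D9C2  [3 reads]
#5 VA=0x6C36019C2 (r,kernel):
  TLB hit vpn=0x6C3601 → PA=0x3D9C2
#6 VA=0x280000C1B (w,kernel):
  [0] read 0x11 idx=10: raw=0x42006 flags P=0 W=1 U=1 S=0
  → PAGE_NOT_PRESENT  (1 entries read)

TLB: [["0x3C080F", "0x18"], ["0x58320A", "0x2B"], ["0x541215", "0x36"], ["0x6C3601", "0x3D"]]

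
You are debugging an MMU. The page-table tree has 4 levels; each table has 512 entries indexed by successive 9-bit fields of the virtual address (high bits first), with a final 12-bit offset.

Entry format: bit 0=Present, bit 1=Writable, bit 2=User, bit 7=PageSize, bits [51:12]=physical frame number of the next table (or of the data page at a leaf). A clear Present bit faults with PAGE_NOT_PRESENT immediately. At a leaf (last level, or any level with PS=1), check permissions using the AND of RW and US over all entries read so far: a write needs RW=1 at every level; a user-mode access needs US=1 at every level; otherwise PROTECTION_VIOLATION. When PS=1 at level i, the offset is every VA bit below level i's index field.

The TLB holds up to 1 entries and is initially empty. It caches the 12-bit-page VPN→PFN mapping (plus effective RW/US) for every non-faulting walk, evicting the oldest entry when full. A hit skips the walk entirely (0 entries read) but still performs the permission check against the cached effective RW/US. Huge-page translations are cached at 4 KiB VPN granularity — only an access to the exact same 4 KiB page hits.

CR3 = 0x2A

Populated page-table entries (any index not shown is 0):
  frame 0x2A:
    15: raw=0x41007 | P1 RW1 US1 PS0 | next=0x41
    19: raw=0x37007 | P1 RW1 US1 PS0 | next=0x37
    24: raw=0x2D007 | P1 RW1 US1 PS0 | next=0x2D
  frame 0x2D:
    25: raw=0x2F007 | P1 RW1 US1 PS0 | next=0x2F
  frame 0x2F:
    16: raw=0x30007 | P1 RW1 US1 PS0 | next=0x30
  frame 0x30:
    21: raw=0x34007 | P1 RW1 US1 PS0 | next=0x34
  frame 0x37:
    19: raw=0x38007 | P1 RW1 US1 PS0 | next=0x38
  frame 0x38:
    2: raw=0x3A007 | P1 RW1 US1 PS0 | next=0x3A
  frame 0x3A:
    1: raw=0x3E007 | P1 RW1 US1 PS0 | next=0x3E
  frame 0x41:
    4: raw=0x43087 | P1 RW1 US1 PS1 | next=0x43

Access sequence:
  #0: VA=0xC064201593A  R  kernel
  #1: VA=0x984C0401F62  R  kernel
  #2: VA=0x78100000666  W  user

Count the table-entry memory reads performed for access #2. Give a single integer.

Per-access translation:
#0 VA=0xC064201593A (r,kernel):
  [0] read 0x2A idx=24: raw=0x2D007 flags P=1 W=1 U=1 S=0
  [1] read 0x2D idx=25: raw=0x2F007 flags P=1 W=1 U=1 S=0
  [2] read 0x2F idx=16: raw=0x30007 flags P=1 W=1 U=1 S=0
  [3] read 0x30 idx=21: raw=0x34007 flags P=1 W=1 U=1 S=0
  ✓ 0x3493A  — 4 lookups
#1 VA=0x984C0401F62 (r,kernel):
  [0] read 0x2A idx=19: raw=0x37007 flags P=1 W=1 U=1 S=0
  [1] read 0x37 idx=19: raw=0x38007 flags P=1 W=1 U=1 S=0
  [2] read 0x38 idx=2: raw=0x3A007 flags P=1 W=1 U=1 S=0
  [3] read 0x3A idx=1: raw=0x3E007 flags P=1 W=1 U=1 S=0
  ✓ 0x3EF62  — 4 lookups
#2 VA=0x78100000666 (w,user):
  [0] read 0x2A idx=15: raw=0x41007 flags P=1 W=1 U=1 S=0
  [1] read 0x41 idx=4: raw=0x43087 flags P=1 W=1 U=1 S=1
  ✓ 0x43666 (huge @L1)  — 2 lookups

Entries read for #2: 2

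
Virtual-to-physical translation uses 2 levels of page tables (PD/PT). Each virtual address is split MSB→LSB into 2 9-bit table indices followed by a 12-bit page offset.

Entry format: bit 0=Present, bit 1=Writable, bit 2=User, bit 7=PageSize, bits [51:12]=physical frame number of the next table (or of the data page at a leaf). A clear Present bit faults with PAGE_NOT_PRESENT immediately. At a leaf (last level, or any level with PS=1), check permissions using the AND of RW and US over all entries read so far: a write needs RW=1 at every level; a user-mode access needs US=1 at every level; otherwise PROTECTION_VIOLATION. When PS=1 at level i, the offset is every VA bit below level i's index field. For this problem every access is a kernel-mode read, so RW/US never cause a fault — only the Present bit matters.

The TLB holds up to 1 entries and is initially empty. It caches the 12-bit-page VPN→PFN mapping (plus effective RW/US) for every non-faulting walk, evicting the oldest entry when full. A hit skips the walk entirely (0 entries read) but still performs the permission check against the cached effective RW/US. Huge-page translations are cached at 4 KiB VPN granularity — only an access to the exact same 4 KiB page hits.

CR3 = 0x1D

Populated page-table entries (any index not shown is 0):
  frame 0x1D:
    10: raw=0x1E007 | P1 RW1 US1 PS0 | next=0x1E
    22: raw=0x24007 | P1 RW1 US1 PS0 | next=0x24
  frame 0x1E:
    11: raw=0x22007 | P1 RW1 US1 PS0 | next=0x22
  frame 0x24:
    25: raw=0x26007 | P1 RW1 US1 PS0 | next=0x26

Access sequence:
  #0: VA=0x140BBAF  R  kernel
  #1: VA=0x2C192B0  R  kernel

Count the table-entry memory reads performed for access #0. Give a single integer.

Walk each access:
#0 VA=0x140BBAF (r,kernel):
  L0 @0x1D[10] → 0x1E007  P=1,RW=1,US=1,PS=0
  L1 @0x1E[11] → 0x22007  P=1,RW=1,US=1,PS=0
  → PA=0x22BAF  (2 entries read)
#1 VA=0x2C192B0 (r,kernel):
  L0 @0x1D[22] → 0x24007  P=1,RW=1,US=1,PS=0
  L1 @0x24[25] → 0x26007  P=1,RW=1,US=1,PS=0
  → PA=0x262B0  (2 entries read)

Entries read for #0: 2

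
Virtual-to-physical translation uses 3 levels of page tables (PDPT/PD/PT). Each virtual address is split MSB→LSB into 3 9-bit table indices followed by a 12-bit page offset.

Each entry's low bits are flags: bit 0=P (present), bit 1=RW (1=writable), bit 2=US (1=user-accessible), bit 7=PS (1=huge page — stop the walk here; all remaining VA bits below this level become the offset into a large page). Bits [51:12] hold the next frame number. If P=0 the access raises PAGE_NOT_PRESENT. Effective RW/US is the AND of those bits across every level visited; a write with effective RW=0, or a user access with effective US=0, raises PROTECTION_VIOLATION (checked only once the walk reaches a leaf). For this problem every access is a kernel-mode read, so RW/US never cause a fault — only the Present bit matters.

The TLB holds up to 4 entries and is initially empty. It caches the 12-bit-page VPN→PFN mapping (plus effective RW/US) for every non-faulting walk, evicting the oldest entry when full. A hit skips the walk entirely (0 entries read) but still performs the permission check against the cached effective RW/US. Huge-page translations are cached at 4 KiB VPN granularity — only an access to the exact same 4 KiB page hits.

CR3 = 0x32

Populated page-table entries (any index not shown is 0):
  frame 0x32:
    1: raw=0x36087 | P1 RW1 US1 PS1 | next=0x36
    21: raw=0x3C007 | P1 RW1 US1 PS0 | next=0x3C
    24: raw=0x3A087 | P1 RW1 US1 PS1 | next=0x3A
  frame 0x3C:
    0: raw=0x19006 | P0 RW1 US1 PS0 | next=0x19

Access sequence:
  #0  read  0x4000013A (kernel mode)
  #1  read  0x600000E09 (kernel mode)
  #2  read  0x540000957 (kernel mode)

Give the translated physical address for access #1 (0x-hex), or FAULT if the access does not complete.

Per-access translation:
#0 VA=0x4000013A (r,kernel):
  L0 @0x32[1] → 0x36087  P=1,RW=1,US=1,PS=1
  ⇒ phys 0x3613A (huge @L0)  [1 reads]
#1 VA=0x600000E09 (r,kernel):
  L0 @0x32[24] → 0x3A087  P=1,RW=1,US=1,PS=1
  ⇒ phys 0x3AE09 (huge @L0)  [1 reads]
#2 VA=0x540000957 (r,kernel):
  L0 @0x32[21] → 0x3C007  P=1,RW=1,US=1,PS=0
  L1 @0x3C[0] → 0x19006  P=0,RW=1,US=1,PS=0
  ⇒ fault: PAGE_NOT_PRESENT  — 2 lookups

Access #1 PA: 0x3AE09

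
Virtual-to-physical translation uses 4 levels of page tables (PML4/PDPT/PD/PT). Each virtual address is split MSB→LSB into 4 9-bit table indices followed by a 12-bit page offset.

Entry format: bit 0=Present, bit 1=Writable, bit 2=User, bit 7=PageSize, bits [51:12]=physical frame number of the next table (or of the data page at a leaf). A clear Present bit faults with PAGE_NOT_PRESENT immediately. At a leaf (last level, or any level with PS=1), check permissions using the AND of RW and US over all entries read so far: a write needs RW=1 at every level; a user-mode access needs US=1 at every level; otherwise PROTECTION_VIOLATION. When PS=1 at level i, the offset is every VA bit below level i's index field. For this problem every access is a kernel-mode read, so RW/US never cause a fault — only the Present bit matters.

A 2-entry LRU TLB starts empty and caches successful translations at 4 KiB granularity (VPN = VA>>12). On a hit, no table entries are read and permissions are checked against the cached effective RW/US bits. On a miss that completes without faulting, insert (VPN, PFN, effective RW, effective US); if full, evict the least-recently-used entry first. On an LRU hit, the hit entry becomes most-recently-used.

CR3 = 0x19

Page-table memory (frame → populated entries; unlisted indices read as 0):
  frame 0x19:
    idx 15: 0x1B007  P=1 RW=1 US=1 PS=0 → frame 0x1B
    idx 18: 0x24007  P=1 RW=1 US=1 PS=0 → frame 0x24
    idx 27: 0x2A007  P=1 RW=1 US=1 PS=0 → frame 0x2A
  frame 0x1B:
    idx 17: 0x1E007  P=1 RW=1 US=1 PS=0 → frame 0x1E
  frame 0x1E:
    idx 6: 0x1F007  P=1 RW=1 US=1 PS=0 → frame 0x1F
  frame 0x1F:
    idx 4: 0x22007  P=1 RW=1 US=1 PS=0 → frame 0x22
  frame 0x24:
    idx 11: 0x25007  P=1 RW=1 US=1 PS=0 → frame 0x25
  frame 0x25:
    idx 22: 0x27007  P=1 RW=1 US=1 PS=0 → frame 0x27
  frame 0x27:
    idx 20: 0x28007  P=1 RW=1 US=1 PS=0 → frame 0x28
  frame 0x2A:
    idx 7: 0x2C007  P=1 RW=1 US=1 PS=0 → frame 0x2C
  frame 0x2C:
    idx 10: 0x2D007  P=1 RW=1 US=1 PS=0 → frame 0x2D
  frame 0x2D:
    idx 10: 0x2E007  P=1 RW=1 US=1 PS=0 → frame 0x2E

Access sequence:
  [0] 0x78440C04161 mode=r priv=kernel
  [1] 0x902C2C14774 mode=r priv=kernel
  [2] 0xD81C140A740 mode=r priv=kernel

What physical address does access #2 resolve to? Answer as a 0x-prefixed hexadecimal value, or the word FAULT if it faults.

Trace:
#0 VA=0x78440C04161 (r,kernel):
  lvl0: tbl 0x19, slot 15 ⇒ 0x1B007 (P1/RW1/US1/PS0)
  lvl1: tbl 0x1B, slot 17 ⇒ 0x1E007 (P1/RW1/US1/PS0)
  lvl2: tbl 0x1E, slot 6 ⇒ 0x1F007 (P1/RW1/US1/PS0)
  lvl3: tbl 0x1F, slot 4 ⇒ 0x22007 (P1/RW1/US1/PS0)
  ⇒ phys 0x22161  [4 reads]
#1 VA=0x902C2C14774 (r,kernel):
  lvl0: tbl 0x19, slot 18 ⇒ 0x24007 (P1/RW1/US1/PS0)
  lvl1: tbl 0x24, slot 11 ⇒ 0x25007 (P1/RW1/US1/PS0)
  lvl2: tbl 0x25, slot 22 ⇒ 0x27007 (P1/RW1/US1/PS0)
  lvl3: tbl 0x27, slot 20 ⇒ 0x28007 (P1/RW1/US1/PS0)
  ⇒ phys 0x28774  [4 reads]
#2 VA=0xD81C140A740 (r,kernel):
  lvl0: tbl 0x19, slot 27 ⇒ 0x2A007 (P1/RW1/US1/PS0)
  lvl1: tbl 0x2A, slot 7 ⇒ 0x2C007 (P1/RW1/US1/PS0)
  lvl2: tbl 0x2C, slot 10 ⇒ 0x2D007 (P1/RW1/US1/PS0)
  lvl3: tbl 0x2D, slot 10 ⇒ 0x2E007 (P1/RW1/US1/PS0)
  ⇒ phys 0x2E740  [4 reads]

Access #2 PA: 0x2E740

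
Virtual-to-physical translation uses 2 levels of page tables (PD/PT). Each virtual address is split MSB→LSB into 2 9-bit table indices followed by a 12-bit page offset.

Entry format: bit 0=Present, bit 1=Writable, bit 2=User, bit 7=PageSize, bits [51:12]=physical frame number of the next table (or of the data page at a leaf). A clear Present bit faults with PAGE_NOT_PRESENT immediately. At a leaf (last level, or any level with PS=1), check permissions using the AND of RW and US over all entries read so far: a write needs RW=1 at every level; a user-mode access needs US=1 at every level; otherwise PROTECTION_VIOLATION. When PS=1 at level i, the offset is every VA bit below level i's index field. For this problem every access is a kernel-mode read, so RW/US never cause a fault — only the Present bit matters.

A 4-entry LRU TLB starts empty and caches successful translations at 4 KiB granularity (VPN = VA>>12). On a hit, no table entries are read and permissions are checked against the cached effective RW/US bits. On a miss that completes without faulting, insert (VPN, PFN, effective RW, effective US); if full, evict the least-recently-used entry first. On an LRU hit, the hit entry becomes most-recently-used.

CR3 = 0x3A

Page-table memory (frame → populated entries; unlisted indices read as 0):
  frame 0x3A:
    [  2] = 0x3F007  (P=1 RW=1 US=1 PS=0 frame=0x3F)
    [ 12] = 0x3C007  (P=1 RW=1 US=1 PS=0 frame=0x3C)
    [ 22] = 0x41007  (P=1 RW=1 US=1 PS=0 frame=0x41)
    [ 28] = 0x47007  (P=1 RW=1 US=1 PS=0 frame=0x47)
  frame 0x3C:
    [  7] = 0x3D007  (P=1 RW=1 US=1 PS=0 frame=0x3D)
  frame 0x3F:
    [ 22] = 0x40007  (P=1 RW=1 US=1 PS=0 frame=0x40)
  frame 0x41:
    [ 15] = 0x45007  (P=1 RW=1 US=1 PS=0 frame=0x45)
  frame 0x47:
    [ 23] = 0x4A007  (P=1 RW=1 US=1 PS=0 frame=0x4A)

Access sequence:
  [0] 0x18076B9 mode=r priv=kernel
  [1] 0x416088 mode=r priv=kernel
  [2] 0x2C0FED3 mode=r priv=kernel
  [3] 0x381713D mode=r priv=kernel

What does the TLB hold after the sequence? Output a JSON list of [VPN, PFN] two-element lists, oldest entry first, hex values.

Per-access translation:
#0 VA=0x18076B9 (r,kernel):
  [0] read 0x3A idx=12: raw=0x3C007 flags P=1 W=1 U=1 S=0
  [1] read 0x3C idx=7: raw=0x3D007 flags P=1 W=1 U=1 S=0
  → PA=0x3D6B9  (2 entries read)
#1 VA=0x416088 (r,kernel):
  [0] read 0x3A idx=2: raw=0x3F007 flags P=1 W=1 U=1 S=0
  [1] read 0x3F idx=22: raw=0x40007 flags P=1 W=1 U=1 S=0
  → PA=0x40088  (2 entries read)
#2 VA=0x2C0FED3 (r,kernel):
  [0] read 0x3A idx=22: raw=0x41007 flags P=1 W=1 U=1 S=0
  [1] read 0x41 idx=15: raw=0x45007 flags P=1 W=1 U=1 S=0
  → PA=0x45ED3  (2 entries read)
#3 VA=0x381713D (r,kernel):
  [0] read 0x3A idx=28: raw=0x47007 flags P=1 W=1 U=1 S=0
  [1] read 0x47 idx=23: raw=0x4A007 flags P=1 W=1 U=1 S=0
  → PA=0x4A13D  (2 entries read)

TLB: [["0x1807", "0x3D"], ["0x416", "0x40"], ["0x2C0F", "0x45"], ["0x3817", "0x4A"]]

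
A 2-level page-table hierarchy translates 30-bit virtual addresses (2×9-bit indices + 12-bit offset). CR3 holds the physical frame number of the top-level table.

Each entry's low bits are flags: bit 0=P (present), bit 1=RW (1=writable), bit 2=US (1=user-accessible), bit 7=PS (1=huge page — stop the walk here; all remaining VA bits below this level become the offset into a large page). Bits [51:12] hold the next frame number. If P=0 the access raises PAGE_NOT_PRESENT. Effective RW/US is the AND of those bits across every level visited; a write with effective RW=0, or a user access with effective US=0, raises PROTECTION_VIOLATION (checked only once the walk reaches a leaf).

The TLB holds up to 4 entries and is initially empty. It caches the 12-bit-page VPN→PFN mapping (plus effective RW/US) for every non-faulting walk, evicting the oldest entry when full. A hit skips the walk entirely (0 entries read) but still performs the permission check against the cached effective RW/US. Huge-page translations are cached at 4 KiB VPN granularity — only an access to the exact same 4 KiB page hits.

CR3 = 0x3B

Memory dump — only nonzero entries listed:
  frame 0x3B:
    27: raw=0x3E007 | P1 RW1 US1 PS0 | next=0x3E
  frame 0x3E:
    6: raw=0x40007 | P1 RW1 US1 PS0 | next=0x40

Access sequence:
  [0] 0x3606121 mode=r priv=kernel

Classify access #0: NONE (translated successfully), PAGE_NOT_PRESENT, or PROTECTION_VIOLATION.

Trace:
#0 VA=0x3606121 (r,kernel):
  L0 @0x3B[27] → 0x3E007  P=1,RW=1,US=1,PS=0
  L1 @0x3E[6] → 0x40007  P=1,RW=1,US=1,PS=0
  ⇒ phys 0x40121  [2 reads]

Access #0 fault: NONE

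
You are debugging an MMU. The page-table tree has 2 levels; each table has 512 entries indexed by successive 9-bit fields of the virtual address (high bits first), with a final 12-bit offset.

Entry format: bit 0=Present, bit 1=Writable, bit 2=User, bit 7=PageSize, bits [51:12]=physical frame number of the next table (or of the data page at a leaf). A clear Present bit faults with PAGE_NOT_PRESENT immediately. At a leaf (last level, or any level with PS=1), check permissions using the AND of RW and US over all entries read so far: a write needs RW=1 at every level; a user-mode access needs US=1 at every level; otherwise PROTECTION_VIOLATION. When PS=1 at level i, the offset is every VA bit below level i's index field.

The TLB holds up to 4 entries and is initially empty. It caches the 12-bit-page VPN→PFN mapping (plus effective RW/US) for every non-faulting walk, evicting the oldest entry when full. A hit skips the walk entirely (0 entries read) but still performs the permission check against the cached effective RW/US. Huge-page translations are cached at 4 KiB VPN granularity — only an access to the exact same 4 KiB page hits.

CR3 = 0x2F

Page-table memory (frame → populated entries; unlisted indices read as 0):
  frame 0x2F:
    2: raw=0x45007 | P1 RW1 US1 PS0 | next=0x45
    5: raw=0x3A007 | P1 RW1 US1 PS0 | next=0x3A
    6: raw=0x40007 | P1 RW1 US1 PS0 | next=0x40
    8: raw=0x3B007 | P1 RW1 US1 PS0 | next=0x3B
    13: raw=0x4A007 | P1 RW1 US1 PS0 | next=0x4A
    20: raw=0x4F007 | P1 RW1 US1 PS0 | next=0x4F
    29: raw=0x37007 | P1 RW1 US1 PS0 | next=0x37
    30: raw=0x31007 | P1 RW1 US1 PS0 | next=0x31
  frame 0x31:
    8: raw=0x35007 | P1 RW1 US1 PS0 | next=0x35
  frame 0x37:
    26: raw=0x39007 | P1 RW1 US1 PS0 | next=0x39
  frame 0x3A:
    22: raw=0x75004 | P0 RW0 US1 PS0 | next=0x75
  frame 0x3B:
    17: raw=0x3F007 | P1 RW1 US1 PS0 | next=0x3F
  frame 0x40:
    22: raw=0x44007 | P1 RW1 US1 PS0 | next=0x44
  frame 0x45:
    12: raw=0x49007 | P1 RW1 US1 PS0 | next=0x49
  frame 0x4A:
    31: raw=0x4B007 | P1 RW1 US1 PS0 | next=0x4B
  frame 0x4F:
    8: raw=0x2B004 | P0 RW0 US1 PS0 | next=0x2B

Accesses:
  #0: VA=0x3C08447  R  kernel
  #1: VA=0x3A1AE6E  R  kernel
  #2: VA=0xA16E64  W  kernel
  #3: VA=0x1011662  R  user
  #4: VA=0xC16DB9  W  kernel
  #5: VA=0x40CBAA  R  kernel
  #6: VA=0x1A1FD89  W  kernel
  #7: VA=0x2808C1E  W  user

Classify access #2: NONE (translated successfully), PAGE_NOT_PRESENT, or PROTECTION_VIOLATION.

Trace:
#0 VA=0x3C08447 (r,kernel):
  [0] read 0x2F idx=30: raw=0x31007 flags P=1 W=1 U=1 S=0
  [1] read 0x31 idx=8: raw=0x35007 flags P=1 W=1 U=1 S=0
  ✓ 0x35447  — 2 lookups
#1 VA=0x3A1AE6E (r,kernel):
  [0] read 0x2F idx=29: raw=0x37007 flags P=1 W=1 U=1 S=0
  [1] read 0x37 idx=26: raw=0x39007 flags P=1 W=1 U=1 S=0
  ✓ 0x39E6E  — 2 lookups
#2 VA=0xA16E64 (w,kernel):
  [0] read 0x2F idx=5: raw=0x3A007 flags P=1 W=1 U=1 S=0
  [1] read 0x3A idx=22: raw=0x75004 flags P=0 W=0 U=1 S=0
  ⇒ fault: PAGE_NOT_PRESENT  — 2 lookups
#3 VA=0x1011662 (r,user):
  [0] read 0x2F idx=8: raw=0x3B007 flags P=1 W=1 U=1 S=0
  [1] read 0x3B idx=17: raw=0x3F007 flags P=1 W=1 U=1 S=0
  ✓ 0x3F662  — 2 lookups
#4 VA=0xC16DB9 (w,kernel):
  [0] read 0x2F idx=6: raw=0x40007 flags P=1 W=1 U=1 S=0
  [1] read 0x40 idx=22: raw=0x44007 flags P=1 W=1 U=1 S=0
  ✓ 0x44DB9  — 2 lookups
#5 VA=0x40CBAA (r,kernel):
  [0] read 0x2F idx=2: raw=0x45007 flags P=1 W=1 U=1 S=0
  [1] read 0x45 idx=12: raw=0x49007 flags P=1 W=1 U=1 S=0
  ✓ 0x49BAA  — 2 lookups
#6 VA=0x1A1FD89 (w,kernel):
  [0] read 0x2F idx=13: raw=0x4A007 flags P=1 W=1 U=1 S=0
  [1] read 0x4A idx=31: raw=0x4B007 flags P=1 W=1 U=1 S=0
  ✓ 0x4BD89  — 2 lookups
#7 VA=0x2808C1E (w,user):
  [0] read 0x2F idx=20: raw=0x4F007 flags P=1 W=1 U=1 S=0
  [1] read 0x4F idx=8: raw=0x2B004 flags P=0 W=0 U=1 S=0
  ⇒ fault: PAGE_NOT_PRESENT  — 2 lookups

Access #2 fault: PAGE_NOT_PRESENT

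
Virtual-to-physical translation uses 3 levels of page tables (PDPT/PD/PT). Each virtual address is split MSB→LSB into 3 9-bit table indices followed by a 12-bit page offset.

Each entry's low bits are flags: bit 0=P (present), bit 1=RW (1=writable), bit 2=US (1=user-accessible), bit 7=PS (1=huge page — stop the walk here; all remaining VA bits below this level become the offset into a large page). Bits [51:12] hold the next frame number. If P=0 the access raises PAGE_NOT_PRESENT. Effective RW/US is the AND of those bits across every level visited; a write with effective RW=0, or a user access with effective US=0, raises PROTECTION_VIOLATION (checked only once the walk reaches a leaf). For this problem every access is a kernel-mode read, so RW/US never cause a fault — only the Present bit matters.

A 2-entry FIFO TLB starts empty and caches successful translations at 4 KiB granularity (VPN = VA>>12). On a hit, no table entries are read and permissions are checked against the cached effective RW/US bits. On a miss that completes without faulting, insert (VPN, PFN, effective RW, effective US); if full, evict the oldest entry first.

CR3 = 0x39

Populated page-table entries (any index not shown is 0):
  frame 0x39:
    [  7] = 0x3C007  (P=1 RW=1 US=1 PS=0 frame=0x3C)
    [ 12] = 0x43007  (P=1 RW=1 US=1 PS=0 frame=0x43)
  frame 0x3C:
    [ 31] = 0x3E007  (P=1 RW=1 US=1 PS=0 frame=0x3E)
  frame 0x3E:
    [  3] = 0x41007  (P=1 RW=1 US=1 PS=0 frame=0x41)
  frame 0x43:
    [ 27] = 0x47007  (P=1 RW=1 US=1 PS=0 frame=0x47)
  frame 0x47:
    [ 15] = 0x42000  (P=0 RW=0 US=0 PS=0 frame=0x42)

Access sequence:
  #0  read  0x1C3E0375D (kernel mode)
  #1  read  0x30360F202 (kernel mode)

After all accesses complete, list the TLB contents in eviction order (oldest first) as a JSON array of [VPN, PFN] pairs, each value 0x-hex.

Walk each access:
#0 VA=0x1C3E0375D (r,kernel):
  [0] read 0x39 idx=7: raw=0x3C007 flags P=1 W=1 U=1 S=0
  [1] read 0x3C idx=31: raw=0x3E007 flags P=1 W=1 U=1 S=0
  [2] read 0x3E idx=3: raw=0x41007 flags P=1 W=1 U=1 S=0
  ✓ 0x4175D  — 3 lookups
#1 VA=0x30360F202 (r,kernel):
  [0] read 0x39 idx=12: raw=0x43007 flags P=1 W=1 U=1 S=0
  [1] read 0x43 idx=27: raw=0x47007 flags P=1 W=1 U=1 S=0
  [2] read 0x47 idx=15: raw=0x42000 flags P=0 W=0 U=0 S=0
  ✗ PAGE_NOT_PRESENT  [3 reads]

TLB: [["0x1C3E03", "0x41"]]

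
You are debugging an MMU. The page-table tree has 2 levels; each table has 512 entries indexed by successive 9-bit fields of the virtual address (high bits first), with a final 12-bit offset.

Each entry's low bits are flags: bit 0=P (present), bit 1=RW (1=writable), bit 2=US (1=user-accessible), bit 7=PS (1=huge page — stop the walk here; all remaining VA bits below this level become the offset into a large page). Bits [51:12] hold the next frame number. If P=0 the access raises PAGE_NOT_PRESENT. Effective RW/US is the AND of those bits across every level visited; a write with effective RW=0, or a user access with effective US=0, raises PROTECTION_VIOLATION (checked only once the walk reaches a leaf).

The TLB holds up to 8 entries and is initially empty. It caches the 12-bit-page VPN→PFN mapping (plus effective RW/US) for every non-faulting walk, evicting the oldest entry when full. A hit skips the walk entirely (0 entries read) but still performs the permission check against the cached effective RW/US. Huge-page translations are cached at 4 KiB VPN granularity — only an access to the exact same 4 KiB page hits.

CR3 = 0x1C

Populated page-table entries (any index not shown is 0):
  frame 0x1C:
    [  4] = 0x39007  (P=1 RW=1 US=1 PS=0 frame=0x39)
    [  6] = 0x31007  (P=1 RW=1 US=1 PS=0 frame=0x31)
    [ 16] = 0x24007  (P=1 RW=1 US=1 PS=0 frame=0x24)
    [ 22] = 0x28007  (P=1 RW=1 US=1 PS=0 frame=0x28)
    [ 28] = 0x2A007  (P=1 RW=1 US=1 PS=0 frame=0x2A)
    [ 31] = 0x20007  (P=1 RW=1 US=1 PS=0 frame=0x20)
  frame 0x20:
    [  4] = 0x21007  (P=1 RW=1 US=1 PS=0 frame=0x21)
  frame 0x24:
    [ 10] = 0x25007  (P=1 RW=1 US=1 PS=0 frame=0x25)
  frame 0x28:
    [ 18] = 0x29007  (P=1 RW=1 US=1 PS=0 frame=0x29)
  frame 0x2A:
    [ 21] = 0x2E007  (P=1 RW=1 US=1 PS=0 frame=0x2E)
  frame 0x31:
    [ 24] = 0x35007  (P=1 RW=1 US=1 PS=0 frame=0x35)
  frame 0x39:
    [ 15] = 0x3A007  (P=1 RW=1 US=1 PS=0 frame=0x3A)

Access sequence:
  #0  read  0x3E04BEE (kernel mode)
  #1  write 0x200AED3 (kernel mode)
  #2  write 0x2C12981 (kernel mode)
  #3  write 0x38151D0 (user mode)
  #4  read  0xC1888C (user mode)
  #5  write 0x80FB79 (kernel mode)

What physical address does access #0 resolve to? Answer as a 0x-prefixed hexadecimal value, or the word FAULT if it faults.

Walk each access:
#0 VA=0x3E04BEE (r,kernel):
  L0: frame=0x1C idx=31 entry=0x20007 [P=1 RW=1 US=1 PS=0]
  L1: frame=0x20 idx=4 entry=0x21007 [P=1 RW=1 US=1 PS=0]
  → PA=0x21BEE  (2 entries read)
#1 VA=0x200AED3 (w,kernel):
  L0: frame=0x1C idx=16 entry=0x24007 [P=1 RW=1 US=1 PS=0]
  L1: frame=0x24 idx=10 entry=0x25007 [P=1 RW=1 US=1 PS=0]
  → PA=0x25ED3  (2 entries read)
#2 VA=0x2C12981 (w,kernel):
  L0: frame=0x1C idx=22 entry=0x28007 [P=1 RW=1 US=1 PS=0]
  L1: frame=0x28 idx=18 entry=0x29007 [P=1 RW=1 US=1 PS=0]
  → PA=0x29981  (2 entries read)
#3 VA=0x38151D0 (w,user):
  L0: frame=0x1C idx=28 entry=0x2A007 [P=1 RW=1 US=1 PS=0]
  L1: frame=0x2A idx=21 entry=0x2E007 [P=1 RW=1 US=1 PS=0]
  → PA=0x2E1D0  (2 entries read)
#4 VA=0xC1888C (r,user):
  L0: frame=0x1C idx=6 entry=0x31007 [P=1 RW=1 US=1 PS=0]
  L1: frame=0x31 idx=24 entry=0x35007 [P=1 RW=1 US=1 PS=0]
  → PA=0x3588C  (2 entries read)
#5 VA=0x80FB79 (w,kernel):
  L0: frame=0x1C idx=4 entry=0x39007 [P=1 RW=1 US=1 PS=0]
  L1: frame=0x39 idx=15 entry=0x3A007 [P=1 RW=1 US=1 PS=0]
  → PA=0x3AB79  (2 entries read)

Access #0 PA: 0x21BEE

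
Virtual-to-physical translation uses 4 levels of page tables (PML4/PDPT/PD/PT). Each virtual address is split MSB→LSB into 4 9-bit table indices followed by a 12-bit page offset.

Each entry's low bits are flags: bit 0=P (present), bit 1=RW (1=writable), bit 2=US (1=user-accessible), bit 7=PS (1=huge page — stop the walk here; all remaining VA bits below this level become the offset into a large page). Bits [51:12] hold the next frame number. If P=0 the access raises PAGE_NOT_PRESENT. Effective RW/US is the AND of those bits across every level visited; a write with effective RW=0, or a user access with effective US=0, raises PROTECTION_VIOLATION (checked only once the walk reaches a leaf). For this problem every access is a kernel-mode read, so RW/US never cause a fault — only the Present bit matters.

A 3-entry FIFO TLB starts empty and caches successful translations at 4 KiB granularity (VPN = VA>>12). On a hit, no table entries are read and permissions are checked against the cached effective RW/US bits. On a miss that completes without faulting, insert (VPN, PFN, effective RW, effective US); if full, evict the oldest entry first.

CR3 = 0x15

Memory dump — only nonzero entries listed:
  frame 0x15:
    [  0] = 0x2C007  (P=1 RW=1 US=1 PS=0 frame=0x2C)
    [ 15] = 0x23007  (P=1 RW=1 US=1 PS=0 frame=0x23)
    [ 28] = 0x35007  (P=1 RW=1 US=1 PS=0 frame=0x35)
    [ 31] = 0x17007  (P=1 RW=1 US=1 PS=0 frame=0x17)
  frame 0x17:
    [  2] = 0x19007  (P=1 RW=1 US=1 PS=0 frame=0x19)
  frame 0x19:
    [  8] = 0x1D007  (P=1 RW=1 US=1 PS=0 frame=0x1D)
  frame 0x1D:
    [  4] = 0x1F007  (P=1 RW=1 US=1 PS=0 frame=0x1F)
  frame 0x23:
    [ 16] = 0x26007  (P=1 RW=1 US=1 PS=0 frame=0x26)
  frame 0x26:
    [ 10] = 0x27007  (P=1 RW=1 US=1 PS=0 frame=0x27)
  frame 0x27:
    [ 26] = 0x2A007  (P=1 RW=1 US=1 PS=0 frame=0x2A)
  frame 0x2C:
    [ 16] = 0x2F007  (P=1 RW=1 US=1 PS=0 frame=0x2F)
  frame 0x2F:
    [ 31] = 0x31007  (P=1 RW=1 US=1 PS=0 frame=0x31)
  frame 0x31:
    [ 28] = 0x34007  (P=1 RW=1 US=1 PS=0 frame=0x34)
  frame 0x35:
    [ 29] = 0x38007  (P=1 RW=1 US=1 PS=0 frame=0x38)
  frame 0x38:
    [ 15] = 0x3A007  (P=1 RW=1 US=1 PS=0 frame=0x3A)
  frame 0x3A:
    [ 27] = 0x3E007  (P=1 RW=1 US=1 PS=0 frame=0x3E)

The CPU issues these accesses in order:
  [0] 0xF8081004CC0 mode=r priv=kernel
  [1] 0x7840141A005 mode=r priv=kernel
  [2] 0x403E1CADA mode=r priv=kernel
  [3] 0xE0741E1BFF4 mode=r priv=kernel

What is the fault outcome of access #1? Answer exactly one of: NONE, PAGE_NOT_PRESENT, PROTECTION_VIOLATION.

Walk each access:
#0 VA=0xF8081004CC0 (r,kernel):
  lvl0: tbl 0x15, slot 31 ⇒ 0x17007 (P1/RW1/US1/PS0)
  lvl1: tbl 0x17, slot 2 ⇒ 0x19007 (P1/RW1/US1/PS0)
  lvl2: tbl 0x19, slot 8 ⇒ 0x1D007 (P1/RW1/US1/PS0)
  lvl3: tbl 0x1D, slot 4 ⇒ 0x1F007 (P1/RW1/US1/PS0)
  → PA=0x1FCC0  (4 entries read)
#1 VA=0x7840141A005 (r,kernel):
  lvl0: tbl 0x15, slot 15 ⇒ 0x23007 (P1/RW1/US1/PS0)
  lvl1: tbl 0x23, slot 16 ⇒ 0x26007 (P1/RW1/US1/PS0)
  lvl2: tbl 0x26, slot 10 ⇒ 0x27007 (P1/RW1/US1/PS0)
  lvl3: tbl 0x27, slot 26 ⇒ 0x2A007 (P1/RW1/US1/PS0)
  → PA=0x2A005  (4 entries read)
#2 VA=0x403E1CADA (r,kernel):
  lvl0: tbl 0x15, slot 0 ⇒ 0x2C007 (P1/RW1/US1/PS0)
  lvl1: tbl 0x2C, slot 16 ⇒ 0x2F007 (P1/RW1/US1/PS0)
  lvl2: tbl 0x2F, slot 31 ⇒ 0x31007 (P1/RW1/US1/PS0)
  lvl3: tbl 0x31, slot 28 ⇒ 0x34007 (P1/RW1/US1/PS0)
  → PA=0x34ADA  (4 entries read)
#3 VA=0xE0741E1BFF4 (r,kernel):
  lvl0: tbl 0x15, slot 28 ⇒ 0x35007 (P1/RW1/US1/PS0)
  lvl1: tbl 0x35, slot 29 ⇒ 0x38007 (P1/RW1/US1/PS0)
  lvl2: tbl 0x38, slot 15 ⇒ 0x3A007 (P1/RW1/US1/PS0)
  lvl3: tbl 0x3A, slot 27 ⇒ 0x3E007 (P1/RW1/US1/PS0)
  → PA=0x3EFF4  (4 entries read)

Access #1 fault: NONE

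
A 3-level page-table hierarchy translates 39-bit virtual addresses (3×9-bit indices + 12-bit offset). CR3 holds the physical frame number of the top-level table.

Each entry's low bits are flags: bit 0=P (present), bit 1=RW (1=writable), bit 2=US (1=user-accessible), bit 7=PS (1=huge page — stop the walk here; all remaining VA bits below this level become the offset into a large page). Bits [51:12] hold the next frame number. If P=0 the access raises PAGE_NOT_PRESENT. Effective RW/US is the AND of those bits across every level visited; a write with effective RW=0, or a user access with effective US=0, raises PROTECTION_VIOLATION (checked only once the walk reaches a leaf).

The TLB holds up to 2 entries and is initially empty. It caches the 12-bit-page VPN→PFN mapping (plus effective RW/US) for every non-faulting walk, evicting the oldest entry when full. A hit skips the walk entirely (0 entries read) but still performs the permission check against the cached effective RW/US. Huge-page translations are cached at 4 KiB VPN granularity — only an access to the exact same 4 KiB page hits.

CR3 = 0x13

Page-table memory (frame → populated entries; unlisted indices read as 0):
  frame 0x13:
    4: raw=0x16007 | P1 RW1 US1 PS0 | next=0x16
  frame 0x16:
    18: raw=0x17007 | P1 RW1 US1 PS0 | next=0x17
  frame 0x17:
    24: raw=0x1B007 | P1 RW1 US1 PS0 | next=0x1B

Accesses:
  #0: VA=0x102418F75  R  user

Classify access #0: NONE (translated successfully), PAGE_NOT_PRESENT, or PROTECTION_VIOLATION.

Per-access translation:
#0 VA=0x102418F75 (r,user):
  [0] read 0x13 idx=4: raw=0x16007 flags P=1 W=1 U=1 S=0
  [1] read 0x16 idx=18: raw=0x17007 flags P=1 W=1 U=1 S=0
  [2] read 0x17 idx=24: raw=0x1B007 flags P=1 W=1 U=1 S=0
  ⇒ phys 0x1BF75  [3 reads]

Access #0 fault: NONE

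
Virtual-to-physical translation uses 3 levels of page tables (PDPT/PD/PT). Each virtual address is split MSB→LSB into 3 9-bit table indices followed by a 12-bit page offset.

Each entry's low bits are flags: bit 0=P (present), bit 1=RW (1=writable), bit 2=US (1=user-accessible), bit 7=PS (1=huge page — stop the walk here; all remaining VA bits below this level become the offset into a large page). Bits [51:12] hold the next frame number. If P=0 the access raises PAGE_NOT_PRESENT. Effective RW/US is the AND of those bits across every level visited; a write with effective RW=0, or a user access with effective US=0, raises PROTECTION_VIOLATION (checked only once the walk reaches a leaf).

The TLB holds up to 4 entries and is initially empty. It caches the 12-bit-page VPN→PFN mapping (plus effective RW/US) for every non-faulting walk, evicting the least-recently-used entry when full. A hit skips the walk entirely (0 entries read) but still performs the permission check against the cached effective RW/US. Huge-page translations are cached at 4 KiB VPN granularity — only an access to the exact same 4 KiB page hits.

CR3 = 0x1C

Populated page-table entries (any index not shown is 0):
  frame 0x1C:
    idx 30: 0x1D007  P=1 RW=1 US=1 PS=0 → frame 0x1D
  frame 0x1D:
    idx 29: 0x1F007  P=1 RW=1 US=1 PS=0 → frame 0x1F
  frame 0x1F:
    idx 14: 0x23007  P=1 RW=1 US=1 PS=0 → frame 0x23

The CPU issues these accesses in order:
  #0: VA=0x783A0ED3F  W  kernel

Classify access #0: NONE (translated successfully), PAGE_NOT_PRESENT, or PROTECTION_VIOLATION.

Walk each access:
#0 VA=0x783A0ED3F (w,kernel):
  L0 @0x1C[30] → 0x1D007  P=1,RW=1,US=1,PS=0
  L1 @0x1D[29] → 0x1F007  P=1,RW=1,US=1,PS=0
  L2 @0x1F[14] → 0x23007  P=1,RW=1,US=1,PS=0
  ✓ 0x23D3F  — 3 lookups

Access #0 fault: NONE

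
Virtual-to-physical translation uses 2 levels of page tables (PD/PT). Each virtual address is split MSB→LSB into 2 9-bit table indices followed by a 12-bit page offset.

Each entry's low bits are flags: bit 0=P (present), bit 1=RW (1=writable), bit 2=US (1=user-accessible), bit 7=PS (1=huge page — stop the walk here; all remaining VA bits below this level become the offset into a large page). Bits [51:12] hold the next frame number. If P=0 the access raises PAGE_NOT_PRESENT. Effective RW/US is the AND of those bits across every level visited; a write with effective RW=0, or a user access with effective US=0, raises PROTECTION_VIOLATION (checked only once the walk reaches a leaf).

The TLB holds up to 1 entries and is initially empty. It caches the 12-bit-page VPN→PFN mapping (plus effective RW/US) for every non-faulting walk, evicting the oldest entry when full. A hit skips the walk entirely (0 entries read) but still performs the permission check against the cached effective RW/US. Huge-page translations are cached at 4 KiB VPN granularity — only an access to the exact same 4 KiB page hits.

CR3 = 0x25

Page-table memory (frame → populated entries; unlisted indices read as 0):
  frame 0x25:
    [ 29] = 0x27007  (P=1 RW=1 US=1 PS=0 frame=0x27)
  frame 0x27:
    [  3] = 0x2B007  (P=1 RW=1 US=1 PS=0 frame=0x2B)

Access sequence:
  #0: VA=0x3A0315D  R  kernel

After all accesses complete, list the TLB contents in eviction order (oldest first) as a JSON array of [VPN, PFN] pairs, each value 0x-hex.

Per-access translation:
#0 VA=0x3A0315D (r,kernel):
  L0: frame=0x25 idx=29 entry=0x27007 [P=1 RW=1 US=1 PS=0]
  L1: frame=0x27 idx=3 entry=0x2B007 [P=1 RW=1 US=1 PS=0]
  ✓ 0x2B15D  — 2 lookups

TLB: [["0x3A03", "0x2B"]]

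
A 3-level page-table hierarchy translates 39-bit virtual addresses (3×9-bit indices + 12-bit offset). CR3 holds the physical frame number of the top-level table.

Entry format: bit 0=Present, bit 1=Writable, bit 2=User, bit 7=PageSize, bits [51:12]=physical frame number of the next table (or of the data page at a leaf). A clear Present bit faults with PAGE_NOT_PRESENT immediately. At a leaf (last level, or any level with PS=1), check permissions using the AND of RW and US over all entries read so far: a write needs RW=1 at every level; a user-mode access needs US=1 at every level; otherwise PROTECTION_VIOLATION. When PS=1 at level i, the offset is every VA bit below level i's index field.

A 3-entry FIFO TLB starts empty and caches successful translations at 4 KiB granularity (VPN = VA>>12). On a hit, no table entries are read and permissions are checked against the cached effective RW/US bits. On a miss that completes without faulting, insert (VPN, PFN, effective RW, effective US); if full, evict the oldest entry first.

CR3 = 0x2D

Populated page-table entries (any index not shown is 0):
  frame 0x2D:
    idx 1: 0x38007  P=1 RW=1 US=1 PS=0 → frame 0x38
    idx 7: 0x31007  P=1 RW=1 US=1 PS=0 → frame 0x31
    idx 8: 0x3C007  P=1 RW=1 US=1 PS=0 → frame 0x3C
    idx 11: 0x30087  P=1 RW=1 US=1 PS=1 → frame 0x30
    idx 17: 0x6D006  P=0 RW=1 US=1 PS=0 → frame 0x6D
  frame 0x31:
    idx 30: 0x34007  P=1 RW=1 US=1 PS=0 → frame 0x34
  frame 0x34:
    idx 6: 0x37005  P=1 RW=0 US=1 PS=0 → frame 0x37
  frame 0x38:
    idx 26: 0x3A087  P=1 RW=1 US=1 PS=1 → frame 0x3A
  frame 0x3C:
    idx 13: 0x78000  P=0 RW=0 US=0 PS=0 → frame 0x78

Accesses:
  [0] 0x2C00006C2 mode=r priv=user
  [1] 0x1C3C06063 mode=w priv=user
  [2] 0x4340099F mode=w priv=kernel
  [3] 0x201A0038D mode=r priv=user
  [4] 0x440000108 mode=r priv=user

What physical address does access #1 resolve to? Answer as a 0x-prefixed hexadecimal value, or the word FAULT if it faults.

Trace:
#0 VA=0x2C00006C2 (r,user):
  L0 @0x2D[11] → 0x30087  P=1,RW=1,US=1,PS=1
  ✓ 0x306C2 (huge @L0)  — 1 lookups
#1 VA=0x1C3C06063 (w,user):
  L0 @0x2D[7] → 0x31007  P=1,RW=1,US=1,PS=0
  L1 @0x31[30] → 0x34007  P=1,RW=1,US=1,PS=0
  L2 @0x34[6] → 0x37005  P=1,RW=0,US=1,PS=0
  ✗ PROTECTION_VIOLATION  [3 reads]
#2 VA=0x4340099F (w,kernel):
  L0 @0x2D[1] → 0x38007  P=1,RW=1,US=1,PS=0
  L1 @0x38[26] → 0x3A087  P=1,RW=1,US=1,PS=1
  ✓ 0x3A99F (huge @L1)  — 2 lookups
#3 VA=0x201A0038D (r,user):
  L0 @0x2D[8] → 0x3C007  P=1,RW=1,US=1,PS=0
  L1 @0x3C[13] → 0x78000  P=0,RW=0,US=0,PS=0
  ✗ PAGE_NOT_PRESENT  [2 reads]
#4 VA=0x440000108 (r,user):
  L0 @0x2D[17] → 0x6D006  P=0,RW=1,US=1,PS=0
  ✗ PAGE_NOT_PRESENT  [1 reads]

Access #1 PA: FAULT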